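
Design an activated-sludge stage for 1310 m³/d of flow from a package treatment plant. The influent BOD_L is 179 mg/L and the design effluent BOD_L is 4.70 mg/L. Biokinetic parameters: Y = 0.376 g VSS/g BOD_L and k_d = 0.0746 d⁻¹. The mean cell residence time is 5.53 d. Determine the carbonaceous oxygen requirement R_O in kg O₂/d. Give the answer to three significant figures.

The observed yield is Y_obs = Y/(1 + k_d·θ_c) = 0.376 / (1 + 0.0746 × 5.53) = 0.376 / 1.413 = 0.2662 g VSS per g BOD_L removed.
Mass of BOD_L removed per day: Q(S₀ − S) = 1310 × 174.3 g/m³ = 228.3 kg/d.
Biomass synthesised: P_X = Y_obs × 228.3 = 60.78 kg VSS/d.
R_O = Q·ΔS − 1.42 P_X = 228.3 − 86.31 = 142.0 kg O₂/d.

R_O ≈ 142 kg O₂/d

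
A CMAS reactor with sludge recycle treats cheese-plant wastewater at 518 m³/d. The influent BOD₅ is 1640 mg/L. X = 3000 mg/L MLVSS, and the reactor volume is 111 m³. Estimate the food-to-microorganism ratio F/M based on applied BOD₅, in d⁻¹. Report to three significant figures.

F/M ≈ 2.55 d⁻¹

Food-to-microorganism ratio F/M = Q S₀ / (V X) = 518 × 1640 / (111.0 × 3000) = 2.551 d⁻¹.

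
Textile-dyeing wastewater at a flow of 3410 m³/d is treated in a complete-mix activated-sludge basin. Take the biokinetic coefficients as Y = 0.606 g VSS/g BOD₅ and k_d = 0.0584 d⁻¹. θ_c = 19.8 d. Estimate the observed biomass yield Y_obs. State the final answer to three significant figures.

Correct the yield for decay: Y_obs = Y/(1 + k_d θ_c) = 0.606 / (1 + 0.0584 × 19.8) = 0.606 / 2.156 = 0.2810.

Y_obs ≈ 0.281 g VSS/g BOD₅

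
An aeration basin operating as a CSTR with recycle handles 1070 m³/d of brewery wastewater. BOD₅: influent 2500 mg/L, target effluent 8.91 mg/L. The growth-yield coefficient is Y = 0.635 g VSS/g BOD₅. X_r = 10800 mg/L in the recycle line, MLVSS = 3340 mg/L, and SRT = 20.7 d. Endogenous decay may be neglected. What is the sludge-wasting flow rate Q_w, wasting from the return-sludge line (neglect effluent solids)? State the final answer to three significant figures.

Q_w ≈ 157 m³/d

With k_d = 0 the design equation reduces to V = Y Q (S₀−S) θ_c / X = 0.635 × 1070 × (2500 − 8.91) × 20.7 / 3340 = 10490 m³.
Wasting from the return line (neglecting effluent solids): Q_w = V·X / (θ_c·X_r) = 10490 × 3340 / (20.7 × 10800) = 156.7 m³/d.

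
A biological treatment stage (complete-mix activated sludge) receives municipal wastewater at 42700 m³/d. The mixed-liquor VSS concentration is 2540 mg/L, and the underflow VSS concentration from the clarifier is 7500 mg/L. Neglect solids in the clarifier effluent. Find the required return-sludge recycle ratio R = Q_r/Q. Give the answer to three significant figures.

Mass balance around the secondary clarifier (neglecting effluent solids): R = X / (X_r − X) = 2540 / (7500 − 2540) = 0.5121.

R ≈ 0.512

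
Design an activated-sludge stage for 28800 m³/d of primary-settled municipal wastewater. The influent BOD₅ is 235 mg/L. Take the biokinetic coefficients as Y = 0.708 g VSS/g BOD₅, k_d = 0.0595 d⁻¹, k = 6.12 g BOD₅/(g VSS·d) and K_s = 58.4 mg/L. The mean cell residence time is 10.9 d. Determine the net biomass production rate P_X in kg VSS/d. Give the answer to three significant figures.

For a completely mixed reactor with recycle the Lawrence–McCarty relation gives S = K_s·(1 + k_d·θ_c) / [θ_c·(Y·k − k_d) − 1] = 58.4 × (1 + 0.0595 × 10.9) / [10.9 × (0.708 × 6.12 − 0.0595) − 1] = 96.28 / 45.58 = 2.112 mg/L.
The observed yield is Y_obs = Y/(1 + k_d·θ_c) = 0.708 / (1 + 0.0595 × 10.9) = 0.708 / 1.649 = 0.4295 g VSS per g BOD₅ removed.
Q·(S₀ − S) = 28800 × (235 − 2.11) × 10⁻³ = 6707 kg/d removed.
Net biomass production P_X = Y_obs × Q·(S₀ − S) = 0.4295 × 6707 = 2881 kg VSS/d.

P_X ≈ 2880 kg VSS/d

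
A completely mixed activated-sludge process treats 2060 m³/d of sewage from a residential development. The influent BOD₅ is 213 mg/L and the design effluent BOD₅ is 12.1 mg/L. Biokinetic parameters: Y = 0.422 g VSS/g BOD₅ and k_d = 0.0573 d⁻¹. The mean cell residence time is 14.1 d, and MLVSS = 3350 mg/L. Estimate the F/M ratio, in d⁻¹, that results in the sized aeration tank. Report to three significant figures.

F/M ≈ 0.322 d⁻¹

Rearranging the biomass balance for a CMAS with decay, V = Y·Q·ΔS·θ_c / [X·(1+k_d θ_c)] = 0.422 × 2060 × (213 − 12.1) × 14.1 / [3350 × (1 + 0.0573 × 14.1)] = 2.46×10^6 / 6057 = 406.6 m³.
Food-to-microorganism ratio F/M = Q S₀ / (V X) = 2060 × 213 / (406.6 × 3350) = 0.3221 d⁻¹.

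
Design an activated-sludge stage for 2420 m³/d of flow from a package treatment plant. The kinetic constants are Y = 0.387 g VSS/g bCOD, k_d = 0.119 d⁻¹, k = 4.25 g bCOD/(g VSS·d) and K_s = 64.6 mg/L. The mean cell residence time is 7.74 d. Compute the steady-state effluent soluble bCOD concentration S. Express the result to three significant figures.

S ≈ 11.5 mg/L

From the Monod/SRT balance for a CMAS, S = K_s·(1+k_d θ_c)/[θ_c·(Y k − k_d) − 1] = 64.6 × (1 + 0.119 × 7.74) / [7.74 × (0.387 × 4.25 − 0.119) − 1] = 124.1 / 10.81 = 11.48 mg/L.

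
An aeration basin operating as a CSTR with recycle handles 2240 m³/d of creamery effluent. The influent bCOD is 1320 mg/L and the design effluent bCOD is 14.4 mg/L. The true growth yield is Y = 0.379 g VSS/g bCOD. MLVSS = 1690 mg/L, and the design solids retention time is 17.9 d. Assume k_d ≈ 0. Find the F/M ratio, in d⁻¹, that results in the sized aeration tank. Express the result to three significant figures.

F/M ≈ 0.149 d⁻¹

With k_d = 0 the design equation reduces to V = Y Q (S₀−S) θ_c / X = 0.379 × 2240 × (1320 − 14.4) × 17.9 / 1690 = 11740 m³.
F/M = Q·S₀ / (V·X) = 2240 × 1320 / (11740 × 1690) = 0.1490 g bCOD·(g VSS·d)⁻¹.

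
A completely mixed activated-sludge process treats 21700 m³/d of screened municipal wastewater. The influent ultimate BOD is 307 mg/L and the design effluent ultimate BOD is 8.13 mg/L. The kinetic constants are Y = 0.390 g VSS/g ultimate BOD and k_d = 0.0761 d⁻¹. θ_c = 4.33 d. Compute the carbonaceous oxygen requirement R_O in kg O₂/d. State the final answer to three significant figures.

R_O ≈ 3780 kg O₂/d

Correct the yield for decay: Y_obs = Y/(1 + k_d θ_c) = 0.390 / (1 + 0.0761 × 4.33) = 0.390 / 1.330 = 0.2933.
ΔS = 307 − 8.13 = 298.9 mg/L, so the substrate removal rate is 21700 × 298.9/1000 = 6485 kg ultimate BOD/d.
Net sludge production P_X = 0.2933 × 6485 = 1902 kg VSS/d.
R_O = Q·(S₀ − S) − 1.42·P_X = 6485 − 1.42 × 1902 = 3784 kg O₂/d.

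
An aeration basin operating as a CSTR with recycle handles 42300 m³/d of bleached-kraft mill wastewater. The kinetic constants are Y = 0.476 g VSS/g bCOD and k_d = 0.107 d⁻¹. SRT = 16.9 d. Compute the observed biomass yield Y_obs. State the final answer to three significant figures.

Y_obs ≈ 0.169 g VSS/g bCOD

The observed yield is Y_obs = Y/(1 + k_d·θ_c) = 0.476 / (1 + 0.107 × 16.9) = 0.476 / 2.808 = 0.1695 g VSS per g bCOD removed.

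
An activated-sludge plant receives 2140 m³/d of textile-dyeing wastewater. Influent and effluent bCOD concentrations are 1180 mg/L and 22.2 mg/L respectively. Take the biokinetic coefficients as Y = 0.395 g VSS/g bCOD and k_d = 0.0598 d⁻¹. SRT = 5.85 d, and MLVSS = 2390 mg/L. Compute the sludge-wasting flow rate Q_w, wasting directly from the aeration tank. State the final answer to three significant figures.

Q_w ≈ 303 m³/d

Steady-state biomass mass balance: V·X·(1 + k_d·θ_c) = Y·Q·(S₀ − S)·θ_c, so V = 0.395 × 2140 × (1180 − 22.2) × 5.85 / [2390 × (1 + 0.0598 × 5.85)] = 5.73×10^6 / 3226 = 1775 m³.
For wasting at MLVSS concentration, Q_w = V/θ_c = 1775/5.85 = 303.4 m³/d.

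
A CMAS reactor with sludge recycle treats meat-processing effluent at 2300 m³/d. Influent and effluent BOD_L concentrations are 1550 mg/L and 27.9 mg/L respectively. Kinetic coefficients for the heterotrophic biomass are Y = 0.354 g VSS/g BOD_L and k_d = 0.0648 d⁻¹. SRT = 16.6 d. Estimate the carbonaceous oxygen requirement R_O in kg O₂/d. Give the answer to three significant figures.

The observed yield is Y_obs = Y/(1 + k_d·θ_c) = 0.354 / (1 + 0.0648 × 16.6) = 0.354 / 2.076 = 0.1705 g VSS per g BOD_L removed.
ΔS = 1550 − 27.9 = 1522 mg/L, so the substrate removal rate is 2300 × 1522/1000 = 3501 kg BOD_L/d.
Biomass synthesised: P_X = Y_obs × 3501 = 597.1 kg VSS/d.
R_O = Q·ΔS − 1.42 P_X = 3501 − 847.8 = 2653 kg O₂/d.

R_O ≈ 2650 kg O₂/d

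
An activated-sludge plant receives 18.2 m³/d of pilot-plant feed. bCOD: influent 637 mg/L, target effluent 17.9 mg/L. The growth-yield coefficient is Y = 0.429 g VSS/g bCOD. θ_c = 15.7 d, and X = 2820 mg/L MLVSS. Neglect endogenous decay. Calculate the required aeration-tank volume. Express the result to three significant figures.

V ≈ 26.9 m³

With k_d = 0 the design equation reduces to V = Y Q (S₀−S) θ_c / X = 0.429 × 18.2 × (637 − 17.9) × 15.7 / 2820 = 26.91 m³.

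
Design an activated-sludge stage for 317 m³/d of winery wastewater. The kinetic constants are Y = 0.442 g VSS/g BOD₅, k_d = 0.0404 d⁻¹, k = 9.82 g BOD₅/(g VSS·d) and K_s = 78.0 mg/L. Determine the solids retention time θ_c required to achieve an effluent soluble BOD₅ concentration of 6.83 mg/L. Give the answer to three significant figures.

From 1/θ_c = Y·k·S/(K_s + S) − k_d: Y·k·S/(K_s+S) = 0.442 × 9.82 × 6.83 / (78.0 + 6.83) = 0.3495 d⁻¹.
1/θ_c = 0.3495 − 0.0404 = 0.3091 d⁻¹, so θ_c = 3.236 d.

θ_c ≈ 3.24 d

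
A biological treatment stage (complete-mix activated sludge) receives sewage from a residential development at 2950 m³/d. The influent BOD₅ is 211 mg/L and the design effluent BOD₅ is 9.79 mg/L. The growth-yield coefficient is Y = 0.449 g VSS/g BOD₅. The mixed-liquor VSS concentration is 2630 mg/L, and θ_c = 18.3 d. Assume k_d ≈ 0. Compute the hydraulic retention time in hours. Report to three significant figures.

τ ≈ 15.1 h

With k_d = 0 the design equation reduces to V = Y Q (S₀−S) θ_c / X = 0.449 × 2950 × (211 − 9.79) × 18.3 / 2630 = 1854 m³.
Hydraulic retention time τ = V/Q = 1854 / 2950 = 0.6286 d = 15.09 h.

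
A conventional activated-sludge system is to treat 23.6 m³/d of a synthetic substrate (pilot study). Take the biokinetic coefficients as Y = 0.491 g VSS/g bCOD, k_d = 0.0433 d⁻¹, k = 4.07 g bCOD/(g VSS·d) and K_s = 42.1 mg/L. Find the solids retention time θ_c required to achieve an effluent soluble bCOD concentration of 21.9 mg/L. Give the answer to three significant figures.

From 1/θ_c = Y·k·S/(K_s + S) − k_d: Y·k·S/(K_s+S) = 0.491 × 4.07 × 21.9 / (42.1 + 21.9) = 0.6838 d⁻¹.
Then 1/θ_c = μ − k_d = 0.6838 − 0.0433 = 0.6405 d⁻¹, giving θ_c = 1.561 d.

θ_c ≈ 1.56 d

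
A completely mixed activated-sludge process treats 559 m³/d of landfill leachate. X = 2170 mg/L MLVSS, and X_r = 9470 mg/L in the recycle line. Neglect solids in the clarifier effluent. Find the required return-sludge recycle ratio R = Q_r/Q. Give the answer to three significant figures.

R ≈ 0.297

Solids balance on the clarifier gives (1+R)X = R·X_r, so R = X/(X_r − X) = 2170 / (9470 − 2170) = 0.2973.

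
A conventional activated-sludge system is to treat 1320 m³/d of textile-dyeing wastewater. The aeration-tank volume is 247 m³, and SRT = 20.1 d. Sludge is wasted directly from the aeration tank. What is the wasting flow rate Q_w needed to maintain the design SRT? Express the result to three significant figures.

Q_w ≈ 12.3 m³/d

With mixed-liquor wasting, θ_c = V/Q_w, so Q_w = V/θ_c = 247.0/20.1 = 12.29 m³/d.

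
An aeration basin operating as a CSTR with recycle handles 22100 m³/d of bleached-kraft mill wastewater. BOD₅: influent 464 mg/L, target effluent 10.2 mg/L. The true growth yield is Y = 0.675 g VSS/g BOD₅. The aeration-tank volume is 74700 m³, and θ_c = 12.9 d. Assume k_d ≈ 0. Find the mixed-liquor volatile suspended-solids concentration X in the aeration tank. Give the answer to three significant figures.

X ≈ 1170 mg/L

X = Y·Q·ΔS·θ_c / V = 0.675 × 22100 × (464 − 10.2) × 12.9 / 74700 = 1169 mg/L.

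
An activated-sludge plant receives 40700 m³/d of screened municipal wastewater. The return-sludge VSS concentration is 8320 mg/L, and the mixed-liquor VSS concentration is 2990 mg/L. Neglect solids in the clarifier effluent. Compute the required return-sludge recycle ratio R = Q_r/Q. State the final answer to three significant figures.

R ≈ 0.561

Solids balance on the clarifier gives (1+R)X = R·X_r, so R = X/(X_r − X) = 2990 / (8320 − 2990) = 0.5610.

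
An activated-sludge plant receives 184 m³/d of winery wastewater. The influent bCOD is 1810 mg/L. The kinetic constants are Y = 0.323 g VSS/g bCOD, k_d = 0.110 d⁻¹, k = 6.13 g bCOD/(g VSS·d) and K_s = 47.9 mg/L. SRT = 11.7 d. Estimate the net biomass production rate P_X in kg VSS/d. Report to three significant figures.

Effluent substrate depends only on kinetics and SRT: S = K_s(1 + k_d θ_c) / [θ_c(Yk − k_d) − 1] = 47.9 × (1 + 0.110 × 11.7) / [11.7 × (0.323 × 6.13 − 0.110) − 1] = 109.5 / 20.88 = 5.247 mg/L.
Observed yield with endogenous decay: Y_obs = Y / (1 + k_d·θ_c) = 0.323 / (1 + 0.110 × 11.7) = 0.323 / 2.287 = 0.1412 g VSS/g bCOD.
Q·(S₀ − S) = 184 × (1810 − 5.25) × 10⁻³ = 332.1 kg/d removed.
Net biomass production P_X = Y_obs × Q·(S₀ − S) = 0.1412 × 332.1 = 46.90 kg VSS/d.

P_X ≈ 46.9 kg VSS/d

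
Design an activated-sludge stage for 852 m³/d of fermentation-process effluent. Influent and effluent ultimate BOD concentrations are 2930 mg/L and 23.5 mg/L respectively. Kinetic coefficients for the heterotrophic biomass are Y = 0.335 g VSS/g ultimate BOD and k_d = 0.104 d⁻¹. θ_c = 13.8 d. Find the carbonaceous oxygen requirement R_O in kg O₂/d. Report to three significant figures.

The observed yield is Y_obs = Y/(1 + k_d·θ_c) = 0.335 / (1 + 0.104 × 13.8) = 0.335 / 2.435 = 0.1376 g VSS per g ultimate BOD removed.
Q·(S₀ − S) = 852 × (2930 − 23.5) × 10⁻³ = 2476 kg/d removed.
Net sludge production P_X = 0.1376 × 2476 = 340.7 kg VSS/d.
Carbonaceous O₂ demand = substrate oxidised − cell-mass equivalent = 2476 − 1.42 × 340.7 = 1993 kg O₂/d.

R_O ≈ 1990 kg O₂/d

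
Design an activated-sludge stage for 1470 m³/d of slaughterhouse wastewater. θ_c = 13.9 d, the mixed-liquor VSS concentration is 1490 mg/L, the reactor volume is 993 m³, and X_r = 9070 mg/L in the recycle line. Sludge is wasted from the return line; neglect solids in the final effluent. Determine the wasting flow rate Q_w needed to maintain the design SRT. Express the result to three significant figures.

Q_w = (V·X)/(θ_c X_r) = 993.0 × 1490 / (13.9 × 9070) = 11.74 m³/d.

Q_w ≈ 11.7 m³/d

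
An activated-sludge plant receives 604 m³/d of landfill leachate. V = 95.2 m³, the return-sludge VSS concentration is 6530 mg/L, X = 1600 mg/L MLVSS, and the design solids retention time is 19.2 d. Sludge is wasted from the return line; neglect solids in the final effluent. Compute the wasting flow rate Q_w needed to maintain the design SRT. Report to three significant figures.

Q_w ≈ 1.21 m³/d

Q_w = (V·X)/(θ_c X_r) = 95.20 × 1600 / (19.2 × 6530) = 1.215 m³/d.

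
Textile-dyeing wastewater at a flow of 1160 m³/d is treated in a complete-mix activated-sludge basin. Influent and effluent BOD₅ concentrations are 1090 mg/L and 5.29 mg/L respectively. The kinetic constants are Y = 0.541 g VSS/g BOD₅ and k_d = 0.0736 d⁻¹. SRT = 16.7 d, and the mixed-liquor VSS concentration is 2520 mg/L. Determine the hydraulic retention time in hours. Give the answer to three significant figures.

τ ≈ 41.9 h

From the SRT design equation V = Y Q (S₀−S) θ_c / [X (1 + k_d θ_c)] = 0.541 × 1160 × (1090 − 5.29) × 16.7 / [2520 × (1 + 0.0736 × 16.7)] = 1.14×10^7 / 5617 = 2024 m³.
Hydraulic retention time τ = V/Q = 2024 / 1160 = 1.745 d = 41.87 h.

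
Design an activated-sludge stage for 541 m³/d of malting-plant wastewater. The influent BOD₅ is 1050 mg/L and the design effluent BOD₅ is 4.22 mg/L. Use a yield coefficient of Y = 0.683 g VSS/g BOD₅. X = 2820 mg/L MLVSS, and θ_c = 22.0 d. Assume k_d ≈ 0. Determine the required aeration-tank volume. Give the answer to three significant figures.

Biomass mass balance (decay neglected): V·X = Y·Q·(S₀ − S)·θ_c, so V = 0.683 × 541 × (1050 − 4.22) × 22.0 / 2820 = 3015 m³.

V ≈ 3010 m³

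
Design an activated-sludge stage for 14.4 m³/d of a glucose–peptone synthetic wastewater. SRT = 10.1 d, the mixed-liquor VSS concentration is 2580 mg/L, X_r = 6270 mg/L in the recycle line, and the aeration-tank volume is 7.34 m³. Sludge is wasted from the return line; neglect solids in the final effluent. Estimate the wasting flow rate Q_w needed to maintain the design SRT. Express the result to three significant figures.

θ_c = V·X/(Q_w·X_r) when wasting from the recycle, so Q_w = V·X/(θ_c·X_r) = 7.340 × 2580 / (10.1 × 6270) = 0.2990 m³/d.

Q_w ≈ 0.299 m³/d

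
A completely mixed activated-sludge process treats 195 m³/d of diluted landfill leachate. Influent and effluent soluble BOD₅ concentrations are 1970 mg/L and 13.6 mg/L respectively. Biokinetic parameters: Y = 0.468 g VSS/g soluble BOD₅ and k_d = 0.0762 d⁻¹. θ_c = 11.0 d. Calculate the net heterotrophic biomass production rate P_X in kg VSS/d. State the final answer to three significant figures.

P_X ≈ 97.1 kg VSS/d

Correct the yield for decay: Y_obs = Y/(1 + k_d θ_c) = 0.468 / (1 + 0.0762 × 11.0) = 0.468 / 1.838 = 0.2546.
Substrate removed = Q·(S₀ − S) = 195 m³/d × (1970 − 13.6) g/m³ = 3.81×10^5 g/d = 381.5 kg/d.
So the net sludge growth is P_X = 0.2546 × 381.5 = 97.13 kg VSS/d.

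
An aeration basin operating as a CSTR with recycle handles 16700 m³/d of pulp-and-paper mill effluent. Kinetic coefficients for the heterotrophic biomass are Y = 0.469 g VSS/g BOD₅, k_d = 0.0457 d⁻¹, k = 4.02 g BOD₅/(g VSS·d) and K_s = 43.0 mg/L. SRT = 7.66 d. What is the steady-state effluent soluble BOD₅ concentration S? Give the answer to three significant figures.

S ≈ 4.43 mg/L

Effluent substrate depends only on kinetics and SRT: S = K_s(1 + k_d θ_c) / [θ_c(Yk − k_d) − 1] = 43.0 × (1 + 0.0457 × 7.66) / [7.66 × (0.469 × 4.02 − 0.0457) − 1] = 58.05 / 13.09 = 4.434 mg/L.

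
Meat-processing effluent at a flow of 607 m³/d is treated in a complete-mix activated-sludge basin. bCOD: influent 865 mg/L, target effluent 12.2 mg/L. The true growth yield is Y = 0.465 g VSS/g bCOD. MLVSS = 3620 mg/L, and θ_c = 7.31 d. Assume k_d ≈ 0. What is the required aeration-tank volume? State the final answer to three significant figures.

V ≈ 486 m³

Biomass mass balance (decay neglected): V·X = Y·Q·(S₀ − S)·θ_c, so V = 0.465 × 607 × (865 − 12.2) × 7.31 / 3620 = 486.1 m³.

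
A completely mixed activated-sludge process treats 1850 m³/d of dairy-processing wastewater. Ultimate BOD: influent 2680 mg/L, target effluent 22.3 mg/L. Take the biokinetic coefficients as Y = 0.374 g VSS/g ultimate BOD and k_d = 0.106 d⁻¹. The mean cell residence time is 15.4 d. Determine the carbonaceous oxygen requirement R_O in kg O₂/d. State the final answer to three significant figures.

R_O ≈ 3920 kg O₂/d

Correct the yield for decay: Y_obs = Y/(1 + k_d θ_c) = 0.374 / (1 + 0.106 × 15.4) = 0.374 / 2.632 = 0.1421.
Substrate removed = Q·(S₀ − S) = 1850 m³/d × (2680 − 22.3) g/m³ = 4.92×10^6 g/d = 4917 kg/d.
Biomass synthesised: P_X = Y_obs × 4917 = 698.5 kg VSS/d.
Carbonaceous O₂ demand = substrate oxidised − cell-mass equivalent = 4917 − 1.42 × 698.5 = 3925 kg O₂/d.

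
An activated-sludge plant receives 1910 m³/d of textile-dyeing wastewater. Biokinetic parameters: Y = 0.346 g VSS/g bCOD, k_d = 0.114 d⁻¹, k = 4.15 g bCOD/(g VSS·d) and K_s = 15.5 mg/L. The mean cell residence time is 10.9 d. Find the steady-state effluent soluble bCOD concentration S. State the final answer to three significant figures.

Effluent substrate depends only on kinetics and SRT: S = K_s(1 + k_d θ_c) / [θ_c(Yk − k_d) − 1] = 15.5 × (1 + 0.114 × 10.9) / [10.9 × (0.346 × 4.15 − 0.114) − 1] = 34.76 / 13.41 = 2.592 mg/L.

S ≈ 2.59 mg/L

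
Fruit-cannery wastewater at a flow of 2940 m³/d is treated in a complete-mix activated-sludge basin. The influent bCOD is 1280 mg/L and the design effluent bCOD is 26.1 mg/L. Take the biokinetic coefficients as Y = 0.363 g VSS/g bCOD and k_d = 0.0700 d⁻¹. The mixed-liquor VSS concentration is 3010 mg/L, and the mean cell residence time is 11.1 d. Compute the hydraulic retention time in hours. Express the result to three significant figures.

τ ≈ 22.7 h

From the SRT design equation V = Y Q (S₀−S) θ_c / [X (1 + k_d θ_c)] = 0.363 × 2940 × (1280 − 26.1) × 11.1 / [3010 × (1 + 0.0700 × 11.1)] = 1.49×10^7 / 5349 = 2777 m³.
τ = V/Q = 2777/2940 = 0.9446 d, or 22.67 h.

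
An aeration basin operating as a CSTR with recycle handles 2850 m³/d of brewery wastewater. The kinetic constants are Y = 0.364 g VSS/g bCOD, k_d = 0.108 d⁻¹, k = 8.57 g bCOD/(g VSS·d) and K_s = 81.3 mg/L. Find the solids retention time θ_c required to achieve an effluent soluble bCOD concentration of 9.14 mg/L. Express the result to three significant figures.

θ_c ≈ 4.82 d

At the target effluent, Y k S/(K_s+S) = 0.364×8.57×9.14/90.44 = 0.3153 d⁻¹.
θ_c = 1/(μ − k_d) = 1/(0.3153 − 0.108) = 1/0.2073 = 4.825 d.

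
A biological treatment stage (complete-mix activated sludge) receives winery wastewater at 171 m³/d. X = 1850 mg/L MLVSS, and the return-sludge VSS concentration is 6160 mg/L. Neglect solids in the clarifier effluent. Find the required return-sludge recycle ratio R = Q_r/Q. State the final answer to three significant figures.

R ≈ 0.429

R = Q_r/Q = X/(X_r − X) = 1850 / (6160 − 1850) = 0.4292.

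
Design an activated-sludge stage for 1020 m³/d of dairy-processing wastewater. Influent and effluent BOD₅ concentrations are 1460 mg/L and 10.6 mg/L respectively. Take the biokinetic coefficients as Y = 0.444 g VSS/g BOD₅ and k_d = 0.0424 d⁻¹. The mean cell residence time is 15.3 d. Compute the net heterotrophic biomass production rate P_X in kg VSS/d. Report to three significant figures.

Observed yield with endogenous decay: Y_obs = Y / (1 + k_d·θ_c) = 0.444 / (1 + 0.0424 × 15.3) = 0.444 / 1.649 = 0.2693 g VSS/g BOD₅.
ΔS = 1460 − 10.6 = 1449 mg/L, so the substrate removal rate is 1020 × 1449/1000 = 1478 kg BOD₅/d.
Biomass produced: P_X = Y_obs·Q·ΔS = 0.2693 × 1478 ≈ 398.1 kg VSS/d.

P_X ≈ 398 kg VSS/d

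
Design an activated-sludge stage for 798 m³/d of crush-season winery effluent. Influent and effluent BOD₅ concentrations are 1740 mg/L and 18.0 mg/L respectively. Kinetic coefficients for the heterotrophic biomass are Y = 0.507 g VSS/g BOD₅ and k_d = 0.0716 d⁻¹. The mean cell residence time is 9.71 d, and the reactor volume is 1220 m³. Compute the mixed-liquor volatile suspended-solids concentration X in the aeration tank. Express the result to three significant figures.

X ≈ 3270 mg/L

X = Y·Q·ΔS·θ_c / [V·(1 + k_d θ_c)] = 0.507 × 798 × (1740 − 18.0) × 9.71 / [1220 × (1 + 0.0716 × 9.71)] = 3271 mg/L.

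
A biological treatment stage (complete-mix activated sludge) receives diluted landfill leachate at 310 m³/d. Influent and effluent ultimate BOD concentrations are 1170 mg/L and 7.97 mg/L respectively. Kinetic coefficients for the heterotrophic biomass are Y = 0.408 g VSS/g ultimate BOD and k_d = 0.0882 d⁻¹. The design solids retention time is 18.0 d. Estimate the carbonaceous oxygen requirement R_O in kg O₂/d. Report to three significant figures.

Y_obs = Y / (1 + k_d θ_c) = 0.408 / (1 + 0.0882 × 18.0) = 0.408 / 2.588 = 0.1577.
Substrate removed = Q·(S₀ − S) = 310 m³/d × (1170 − 7.97) g/m³ = 3.6×10^5 g/d = 360.2 kg/d.
Net sludge production P_X = 0.1577 × 360.2 = 56.80 kg VSS/d.
R_O = Q·(S₀ − S) − 1.42·P_X = 360.2 − 1.42 × 56.80 = 279.6 kg O₂/d.

R_O ≈ 280 kg O₂/d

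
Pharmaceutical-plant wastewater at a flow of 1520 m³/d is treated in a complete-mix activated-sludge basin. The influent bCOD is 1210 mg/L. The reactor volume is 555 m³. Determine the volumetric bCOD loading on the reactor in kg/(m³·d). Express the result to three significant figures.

Applied bCOD load per unit volume = Q·S₀/V = (1520 × 1210/1000)/555.0 = 3.314 kg bCOD·m⁻³·d⁻¹.

L_v ≈ 3.31 kg bCOD/(m³·d)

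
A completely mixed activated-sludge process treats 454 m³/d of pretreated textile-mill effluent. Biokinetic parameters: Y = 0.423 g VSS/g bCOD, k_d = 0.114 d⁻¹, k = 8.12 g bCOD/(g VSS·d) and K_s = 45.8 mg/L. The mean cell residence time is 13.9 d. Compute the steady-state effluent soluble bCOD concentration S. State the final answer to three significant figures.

Effluent substrate depends only on kinetics and SRT: S = K_s(1 + k_d θ_c) / [θ_c(Yk − k_d) − 1] = 45.8 × (1 + 0.114 × 13.9) / [13.9 × (0.423 × 8.12 − 0.114) − 1] = 118.4 / 45.16 = 2.621 mg/L.

S ≈ 2.62 mg/L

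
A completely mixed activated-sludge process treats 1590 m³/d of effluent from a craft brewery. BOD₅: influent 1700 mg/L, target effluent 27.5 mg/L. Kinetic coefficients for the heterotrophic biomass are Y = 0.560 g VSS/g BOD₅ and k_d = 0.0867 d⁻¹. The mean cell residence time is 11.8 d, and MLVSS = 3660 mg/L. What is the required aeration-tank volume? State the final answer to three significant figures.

Steady-state biomass mass balance: V·X·(1 + k_d·θ_c) = Y·Q·(S₀ − S)·θ_c, so V = 0.560 × 1590 × (1700 − 27.5) × 11.8 / [3660 × (1 + 0.0867 × 11.8)] = 1.76×10^7 / 7404 = 2373 m³.

V ≈ 2370 m³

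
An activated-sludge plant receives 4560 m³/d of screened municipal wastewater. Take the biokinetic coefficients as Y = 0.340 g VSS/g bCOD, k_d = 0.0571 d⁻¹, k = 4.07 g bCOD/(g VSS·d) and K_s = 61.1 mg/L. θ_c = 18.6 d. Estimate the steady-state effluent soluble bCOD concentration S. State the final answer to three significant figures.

Effluent substrate depends only on kinetics and SRT: S = K_s(1 + k_d θ_c) / [θ_c(Yk − k_d) − 1] = 61.1 × (1 + 0.0571 × 18.6) / [18.6 × (0.340 × 4.07 − 0.0571) − 1] = 126.0 / 23.68 = 5.321 mg/L.

S ≈ 5.32 mg/L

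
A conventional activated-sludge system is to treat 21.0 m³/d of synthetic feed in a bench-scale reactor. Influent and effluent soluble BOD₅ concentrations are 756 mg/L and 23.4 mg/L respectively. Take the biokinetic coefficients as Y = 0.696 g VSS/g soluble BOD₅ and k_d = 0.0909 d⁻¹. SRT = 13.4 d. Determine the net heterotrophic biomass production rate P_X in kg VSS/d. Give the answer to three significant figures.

P_X ≈ 4.83 kg VSS/d

Y_obs = Y / (1 + k_d θ_c) = 0.696 / (1 + 0.0909 × 13.4) = 0.696 / 2.218 = 0.3138.
ΔS = 756 − 23.4 = 732.6 mg/L, so the substrate removal rate is 21.0 × 732.6/1000 = 15.38 kg soluble BOD₅/d.
So the net sludge growth is P_X = 0.3138 × 15.38 = 4.827 kg VSS/d.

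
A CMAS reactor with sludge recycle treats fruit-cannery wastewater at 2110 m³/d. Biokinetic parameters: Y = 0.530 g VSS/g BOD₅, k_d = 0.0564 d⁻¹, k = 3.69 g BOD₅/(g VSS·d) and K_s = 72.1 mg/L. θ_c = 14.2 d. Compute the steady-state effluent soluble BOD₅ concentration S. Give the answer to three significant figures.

S ≈ 5.00 mg/L

Effluent substrate depends only on kinetics and SRT: S = K_s(1 + k_d θ_c) / [θ_c(Yk − k_d) − 1] = 72.1 × (1 + 0.0564 × 14.2) / [14.2 × (0.530 × 3.69 − 0.0564) − 1] = 129.8 / 25.97 = 5.000 mg/L.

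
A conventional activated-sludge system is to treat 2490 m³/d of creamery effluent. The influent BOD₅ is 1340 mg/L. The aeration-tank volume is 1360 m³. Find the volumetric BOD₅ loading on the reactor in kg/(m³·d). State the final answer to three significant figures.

L_v ≈ 2.45 kg BOD₅/(m³·d)

Applied BOD₅ load per unit volume = Q·S₀/V = (2490 × 1340/1000)/1360 = 2.453 kg BOD₅·m⁻³·d⁻¹.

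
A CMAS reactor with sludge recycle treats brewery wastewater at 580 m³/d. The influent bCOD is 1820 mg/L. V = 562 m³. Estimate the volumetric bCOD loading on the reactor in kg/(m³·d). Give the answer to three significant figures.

Applied bCOD load per unit volume = Q·S₀/V = (580 × 1820/1000)/562.0 = 1.878 kg bCOD·m⁻³·d⁻¹.

L_v ≈ 1.88 kg bCOD/(m³·d)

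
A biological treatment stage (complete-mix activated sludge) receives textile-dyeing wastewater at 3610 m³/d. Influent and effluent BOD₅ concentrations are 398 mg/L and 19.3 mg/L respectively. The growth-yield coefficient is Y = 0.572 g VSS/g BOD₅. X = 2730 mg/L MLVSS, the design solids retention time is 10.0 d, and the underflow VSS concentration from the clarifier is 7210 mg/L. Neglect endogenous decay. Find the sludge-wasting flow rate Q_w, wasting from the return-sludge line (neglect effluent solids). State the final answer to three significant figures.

Q_w ≈ 108 m³/d

With k_d = 0 the design equation reduces to V = Y Q (S₀−S) θ_c / X = 0.572 × 3610 × (398 − 19.3) × 10.0 / 2730 = 2864 m³.
Wasting from the return line (neglecting effluent solids): Q_w = V·X / (θ_c·X_r) = 2864 × 2730 / (10.0 × 7210) = 108.5 m³/d.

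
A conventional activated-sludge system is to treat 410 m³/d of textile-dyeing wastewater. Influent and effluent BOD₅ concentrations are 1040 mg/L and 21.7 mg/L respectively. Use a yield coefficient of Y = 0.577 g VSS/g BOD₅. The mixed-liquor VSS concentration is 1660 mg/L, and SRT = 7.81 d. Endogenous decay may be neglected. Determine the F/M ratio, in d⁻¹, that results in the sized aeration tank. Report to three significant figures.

F/M ≈ 0.227 d⁻¹

V·X = Y·Q·ΔS·θ_c gives V = 0.577 × 410 × (1040 − 21.7) × 7.81 / 1660 = 1133 m³.
Food-to-microorganism ratio F/M = Q S₀ / (V X) = 410 × 1040 / (1133 × 1660) = 0.2266 d⁻¹.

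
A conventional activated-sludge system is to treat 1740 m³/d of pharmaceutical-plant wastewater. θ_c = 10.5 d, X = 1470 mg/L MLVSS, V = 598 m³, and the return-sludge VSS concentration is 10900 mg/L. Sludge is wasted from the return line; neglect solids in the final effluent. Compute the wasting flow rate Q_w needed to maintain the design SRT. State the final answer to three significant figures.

Q_w ≈ 7.68 m³/d

Wasting from the return line (neglecting effluent solids): Q_w = V·X / (θ_c·X_r) = 598.0 × 1470 / (10.5 × 10900) = 7.681 m³/d.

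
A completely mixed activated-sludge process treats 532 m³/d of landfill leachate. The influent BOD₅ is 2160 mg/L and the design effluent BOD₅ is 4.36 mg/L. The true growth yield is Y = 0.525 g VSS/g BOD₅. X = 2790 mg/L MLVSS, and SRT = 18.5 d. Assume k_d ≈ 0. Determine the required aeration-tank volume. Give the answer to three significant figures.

V ≈ 3990 m³

With k_d = 0 the design equation reduces to V = Y Q (S₀−S) θ_c / X = 0.525 × 532 × (2160 − 4.36) × 18.5 / 2790 = 3992 m³.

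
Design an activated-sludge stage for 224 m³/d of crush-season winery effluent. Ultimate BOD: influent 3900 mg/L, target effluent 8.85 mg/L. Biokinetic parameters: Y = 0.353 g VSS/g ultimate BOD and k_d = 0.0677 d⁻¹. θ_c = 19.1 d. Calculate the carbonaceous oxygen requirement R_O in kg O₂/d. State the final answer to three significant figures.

R_O ≈ 681 kg O₂/d

The observed yield is Y_obs = Y/(1 + k_d·θ_c) = 0.353 / (1 + 0.0677 × 19.1) = 0.353 / 2.293 = 0.1539 g VSS per g ultimate BOD removed.
ΔS = 3900 − 8.85 = 3891 mg/L, so the substrate removal rate is 224 × 3891/1000 = 871.6 kg ultimate BOD/d.
P_X = Y_obs·Q·(S₀ − S) = 0.1539 × 871.6 = 134.2 kg VSS/d.
Carbonaceous O₂ demand = substrate oxidised − cell-mass equivalent = 871.6 − 1.42 × 134.2 = 681.1 kg O₂/d.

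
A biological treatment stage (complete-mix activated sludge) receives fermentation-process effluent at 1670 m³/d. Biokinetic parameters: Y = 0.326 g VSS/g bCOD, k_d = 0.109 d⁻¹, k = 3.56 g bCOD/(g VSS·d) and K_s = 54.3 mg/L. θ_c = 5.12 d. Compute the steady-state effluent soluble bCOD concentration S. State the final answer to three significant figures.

Effluent substrate depends only on kinetics and SRT: S = K_s(1 + k_d θ_c) / [θ_c(Yk − k_d) − 1] = 54.3 × (1 + 0.109 × 5.12) / [5.12 × (0.326 × 3.56 − 0.109) − 1] = 84.60 / 4.384 = 19.30 mg/L.

S ≈ 19.3 mg/L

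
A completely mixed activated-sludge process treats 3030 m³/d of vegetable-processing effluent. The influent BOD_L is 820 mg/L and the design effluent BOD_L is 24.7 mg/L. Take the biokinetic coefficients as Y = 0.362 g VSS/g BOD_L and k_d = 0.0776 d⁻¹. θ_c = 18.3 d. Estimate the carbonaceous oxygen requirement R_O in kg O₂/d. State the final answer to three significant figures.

Y_obs = Y / (1 + k_d θ_c) = 0.362 / (1 + 0.0776 × 18.3) = 0.362 / 2.420 = 0.1496.
ΔS = 820 − 24.7 = 795.3 mg/L, so the substrate removal rate is 3030 × 795.3/1000 = 2410 kg BOD_L/d.
Biomass synthesised: P_X = Y_obs × 2410 = 360.5 kg VSS/d.
R_O = Q·ΔS − 1.42 P_X = 2410 − 511.8 = 1898 kg O₂/d.

R_O ≈ 1900 kg O₂/d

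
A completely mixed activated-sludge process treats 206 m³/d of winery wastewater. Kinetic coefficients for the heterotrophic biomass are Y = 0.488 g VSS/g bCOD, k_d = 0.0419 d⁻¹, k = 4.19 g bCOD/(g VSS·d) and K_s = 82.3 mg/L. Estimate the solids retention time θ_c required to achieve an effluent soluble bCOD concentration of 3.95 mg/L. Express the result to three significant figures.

θ_c ≈ 19.3 d

From 1/θ_c = Y·k·S/(K_s + S) − k_d: Y·k·S/(K_s+S) = 0.488 × 4.19 × 3.95 / (82.3 + 3.95) = 0.09364 d⁻¹.
Then 1/θ_c = μ − k_d = 0.09364 − 0.0419 = 0.05174 d⁻¹, giving θ_c = 19.33 d.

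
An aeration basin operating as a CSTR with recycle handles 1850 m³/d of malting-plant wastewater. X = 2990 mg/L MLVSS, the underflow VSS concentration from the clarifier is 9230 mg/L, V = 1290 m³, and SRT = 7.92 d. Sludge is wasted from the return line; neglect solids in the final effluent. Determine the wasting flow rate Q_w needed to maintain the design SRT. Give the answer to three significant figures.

Q_w ≈ 52.8 m³/d

θ_c = V·X/(Q_w·X_r) when wasting from the recycle, so Q_w = V·X/(θ_c·X_r) = 1290 × 2990 / (7.92 × 9230) = 52.76 m³/d.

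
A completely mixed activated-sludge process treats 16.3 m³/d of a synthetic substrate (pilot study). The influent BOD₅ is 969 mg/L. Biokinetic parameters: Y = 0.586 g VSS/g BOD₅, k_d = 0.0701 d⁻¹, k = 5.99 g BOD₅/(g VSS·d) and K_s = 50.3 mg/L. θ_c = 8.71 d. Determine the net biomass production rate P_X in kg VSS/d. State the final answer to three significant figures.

P_X ≈ 5.73 kg VSS/d

From the Monod/SRT balance for a CMAS, S = K_s·(1+k_d θ_c)/[θ_c·(Y k − k_d) − 1] = 50.3 × (1 + 0.0701 × 8.71) / [8.71 × (0.586 × 5.99 − 0.0701) − 1] = 81.01 / 28.96 = 2.797 mg/L.
Correct the yield for decay: Y_obs = Y/(1 + k_d θ_c) = 0.586 / (1 + 0.0701 × 8.71) = 0.586 / 1.611 = 0.3638.
Q·(S₀ − S) = 16.3 × (969 − 2.80) × 10⁻³ = 15.75 kg/d removed.
Biomass produced: P_X = Y_obs·Q·ΔS = 0.3638 × 15.75 ≈ 5.730 kg VSS/d.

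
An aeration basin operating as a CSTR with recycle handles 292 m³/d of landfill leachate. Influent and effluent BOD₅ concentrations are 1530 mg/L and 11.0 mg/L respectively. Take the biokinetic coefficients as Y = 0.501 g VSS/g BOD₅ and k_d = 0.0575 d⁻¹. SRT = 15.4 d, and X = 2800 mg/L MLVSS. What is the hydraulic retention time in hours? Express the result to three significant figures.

τ ≈ 53.3 h

Steady-state biomass mass balance: V·X·(1 + k_d·θ_c) = Y·Q·(S₀ − S)·θ_c, so V = 0.501 × 292 × (1530 − 11.0) × 15.4 / [2800 × (1 + 0.0575 × 15.4)] = 3.42×10^6 / 5279 = 648.2 m³.
Hydraulic retention time τ = V/Q = 648.2 / 292 = 2.220 d = 53.28 h.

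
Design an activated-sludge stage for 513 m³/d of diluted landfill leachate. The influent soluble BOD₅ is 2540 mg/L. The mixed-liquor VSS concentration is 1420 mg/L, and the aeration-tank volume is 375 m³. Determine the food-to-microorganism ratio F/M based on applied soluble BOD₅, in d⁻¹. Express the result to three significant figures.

F/M = Q·S₀ / (V·X) = 513 × 2540 / (375.0 × 1420) = 2.447 g soluble BOD₅·(g VSS·d)⁻¹.

F/M ≈ 2.45 d⁻¹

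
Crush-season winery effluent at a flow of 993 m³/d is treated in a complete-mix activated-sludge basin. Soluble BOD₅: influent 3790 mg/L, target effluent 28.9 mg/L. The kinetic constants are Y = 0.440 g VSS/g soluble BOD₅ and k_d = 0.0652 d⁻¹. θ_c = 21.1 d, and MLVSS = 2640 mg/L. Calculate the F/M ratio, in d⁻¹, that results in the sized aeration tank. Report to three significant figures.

From the SRT design equation V = Y Q (S₀−S) θ_c / [X (1 + k_d θ_c)] = 0.440 × 993 × (3790 − 28.9) × 21.1 / [2640 × (1 + 0.0652 × 21.1)] = 3.47×10^7 / 6272 = 5528 m³.
Food-to-microorganism ratio F/M = Q S₀ / (V X) = 993 × 3790 / (5528 × 2640) = 0.2579 d⁻¹.

F/M ≈ 0.258 d⁻¹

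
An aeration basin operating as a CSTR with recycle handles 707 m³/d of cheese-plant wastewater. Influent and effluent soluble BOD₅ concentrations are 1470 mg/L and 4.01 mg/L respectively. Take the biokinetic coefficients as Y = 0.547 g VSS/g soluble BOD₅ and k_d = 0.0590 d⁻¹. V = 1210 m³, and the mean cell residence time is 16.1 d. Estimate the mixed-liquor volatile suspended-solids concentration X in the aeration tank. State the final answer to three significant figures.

From V·X·(1 + k_d·θ_c) = Y·Q·(S₀ − S)·θ_c: X = 0.547 × 707 × (1470 − 4.01) × 16.1 / [1210 × (1 + 0.0590 × 16.1)] = 3869 mg/L.

X ≈ 3870 mg/L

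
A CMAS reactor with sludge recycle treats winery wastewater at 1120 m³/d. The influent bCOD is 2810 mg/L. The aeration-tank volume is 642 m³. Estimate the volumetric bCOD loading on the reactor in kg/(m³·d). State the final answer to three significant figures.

Volumetric loading L_v = Q·S₀ / V = 1120 × 2810 g/m³ / 642.0 m³ = 4902 g/(m³·d) = 4.902 kg bCOD/(m³·d).

L_v ≈ 4.90 kg bCOD/(m³·d)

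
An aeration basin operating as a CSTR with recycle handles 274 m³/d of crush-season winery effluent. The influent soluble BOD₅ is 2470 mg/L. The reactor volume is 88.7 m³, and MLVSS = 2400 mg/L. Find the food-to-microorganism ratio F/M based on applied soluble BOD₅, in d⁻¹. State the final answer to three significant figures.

F/M ≈ 3.18 d⁻¹

F/M = applied load / biomass = Q·S₀/(V·X) = 274 × 2470 / (88.70 × 2400) = 3.179 d⁻¹.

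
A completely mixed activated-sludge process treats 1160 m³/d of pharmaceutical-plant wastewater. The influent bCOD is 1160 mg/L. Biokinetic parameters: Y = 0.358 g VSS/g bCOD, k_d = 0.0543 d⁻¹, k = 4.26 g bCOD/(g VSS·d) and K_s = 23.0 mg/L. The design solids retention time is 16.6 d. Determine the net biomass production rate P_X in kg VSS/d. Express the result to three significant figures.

For a completely mixed reactor with recycle the Lawrence–McCarty relation gives S = K_s·(1 + k_d·θ_c) / [θ_c·(Y·k − k_d) − 1] = 23.0 × (1 + 0.0543 × 16.6) / [16.6 × (0.358 × 4.26 − 0.0543) − 1] = 43.73 / 23.41 = 1.868 mg/L.
Correct the yield for decay: Y_obs = Y/(1 + k_d θ_c) = 0.358 / (1 + 0.0543 × 16.6) = 0.358 / 1.901 = 0.1883.
Mass of bCOD removed per day: Q(S₀ − S) = 1160 × 1158 g/m³ = 1343 kg/d.
Biomass produced: P_X = Y_obs·Q·ΔS = 0.1883 × 1343 ≈ 252.9 kg VSS/d.

P_X ≈ 253 kg VSS/d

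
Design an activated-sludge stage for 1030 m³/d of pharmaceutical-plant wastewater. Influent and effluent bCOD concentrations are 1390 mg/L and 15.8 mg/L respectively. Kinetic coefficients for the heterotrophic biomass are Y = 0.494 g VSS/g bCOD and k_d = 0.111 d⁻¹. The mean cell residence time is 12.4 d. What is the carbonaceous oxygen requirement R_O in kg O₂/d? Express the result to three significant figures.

R_O ≈ 998 kg O₂/d

The observed yield is Y_obs = Y/(1 + k_d·θ_c) = 0.494 / (1 + 0.111 × 12.4) = 0.494 / 2.376 = 0.2079 g VSS per g bCOD removed.
ΔS = 1390 − 15.8 = 1374 mg/L, so the substrate removal rate is 1030 × 1374/1000 = 1415 kg bCOD/d.
Biomass synthesised: P_X = Y_obs × 1415 = 294.2 kg VSS/d.
Carbonaceous O₂ demand = substrate oxidised − cell-mass equivalent = 1415 − 1.42 × 294.2 = 997.6 kg O₂/d.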